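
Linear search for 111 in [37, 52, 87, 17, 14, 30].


i=0: 37!=111
i=1: 52!=111
i=2: 87!=111
i=3: 17!=111
i=4: 14!=111
i=5: 30!=111

Not found, 6 comps


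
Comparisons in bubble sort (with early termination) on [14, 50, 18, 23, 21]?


Algorithm: bubble sort (with early termination)
Input: [14, 50, 18, 23, 21]
Sorted: [14, 18, 21, 23, 50]

9


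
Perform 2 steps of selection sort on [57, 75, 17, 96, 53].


Initial: [57, 75, 17, 96, 53]
Step 1: min=17 at 2
  Swap: [17, 75, 57, 96, 53]
Step 2: min=53 at 4
  Swap: [17, 53, 57, 96, 75]

After 2 steps: [17, 53, 57, 96, 75]


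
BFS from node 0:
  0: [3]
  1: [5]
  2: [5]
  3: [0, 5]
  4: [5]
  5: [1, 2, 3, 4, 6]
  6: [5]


Visit 0, enqueue [3]
Visit 3, enqueue [5]
Visit 5, enqueue [1, 2, 4, 6]
Visit 1, enqueue []
Visit 2, enqueue []
Visit 4, enqueue []
Visit 6, enqueue []

BFS order: [0, 3, 5, 1, 2, 4, 6]


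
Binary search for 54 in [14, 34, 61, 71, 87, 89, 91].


Step 1: lo=0, hi=6, mid=3, val=71
Step 2: lo=0, hi=2, mid=1, val=34
Step 3: lo=2, hi=2, mid=2, val=61

Not found


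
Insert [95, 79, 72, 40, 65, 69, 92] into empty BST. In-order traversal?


Insert 95: root
Insert 79: L from 95
Insert 72: L from 95 -> L from 79
Insert 40: L from 95 -> L from 79 -> L from 72
Insert 65: L from 95 -> L from 79 -> L from 72 -> R from 40
Insert 69: L from 95 -> L from 79 -> L from 72 -> R from 40 -> R from 65
Insert 92: L from 95 -> R from 79

In-order: [40, 65, 69, 72, 79, 92, 95]


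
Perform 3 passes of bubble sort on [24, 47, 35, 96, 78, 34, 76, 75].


Initial: [24, 47, 35, 96, 78, 34, 76, 75]
Pass 1: [24, 35, 47, 78, 34, 76, 75, 96] (5 swaps)
Pass 2: [24, 35, 47, 34, 76, 75, 78, 96] (3 swaps)
Pass 3: [24, 35, 34, 47, 75, 76, 78, 96] (2 swaps)

After 3 passes: [24, 35, 34, 47, 75, 76, 78, 96]


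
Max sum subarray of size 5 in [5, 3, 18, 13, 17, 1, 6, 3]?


[0:5]: 56
[1:6]: 52
[2:7]: 55
[3:8]: 40

Max: 56 at [0:5]


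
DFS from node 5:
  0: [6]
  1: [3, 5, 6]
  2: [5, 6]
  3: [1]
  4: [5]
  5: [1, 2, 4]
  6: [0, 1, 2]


Visit 5, push [4, 2, 1]
Visit 1, push [6, 3]
Visit 3, push []
Visit 6, push [2, 0]
Visit 0, push []
Visit 2, push []
Visit 4, push []

DFS order: [5, 1, 3, 6, 0, 2, 4]


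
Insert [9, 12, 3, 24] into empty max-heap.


Insert 9: [9]
Insert 12: [12, 9]
Insert 3: [12, 9, 3]
Insert 24: [24, 12, 3, 9]

Final heap: [24, 12, 3, 9]


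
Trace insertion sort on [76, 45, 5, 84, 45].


Initial: [76, 45, 5, 84, 45]
Insert 45: [45, 76, 5, 84, 45]
Insert 5: [5, 45, 76, 84, 45]
Insert 84: [5, 45, 76, 84, 45]
Insert 45: [5, 45, 45, 76, 84]

Sorted: [5, 45, 45, 76, 84]


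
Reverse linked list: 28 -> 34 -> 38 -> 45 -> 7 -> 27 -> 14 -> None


Step 1: curr=28, set curr.next=prev(None) | reversed so far: 28
Step 2: curr=34, set curr.next=prev(28) | reversed so far: 34 -> 28
Step 3: curr=38, set curr.next=prev(34) | reversed so far: 38 -> 34 -> 28
Step 4: curr=45, set curr.next=prev(38) | reversed so far: 45 -> 38 -> 34 -> 28
Step 5: curr=7, set curr.next=prev(45) | reversed so far: 7 -> 45 -> 38 -> 34 -> 28
Step 6: curr=27, set curr.next=prev(7) | reversed so far: 27 -> 7 -> 45 -> 38 -> 34 -> 28
Step 7: curr=14, set curr.next=prev(27) | reversed so far: 14 -> 27 -> 7 -> 45 -> 38 -> 34 -> 28

14 -> 27 -> 7 -> 45 -> 38 -> 34 -> 28 -> None


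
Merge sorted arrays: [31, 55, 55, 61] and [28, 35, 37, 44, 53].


Take 28 from B
Take 31 from A
Take 35 from B
Take 37 from B
Take 44 from B
Take 53 from B

Merged: [28, 31, 35, 37, 44, 53, 55, 55, 61]


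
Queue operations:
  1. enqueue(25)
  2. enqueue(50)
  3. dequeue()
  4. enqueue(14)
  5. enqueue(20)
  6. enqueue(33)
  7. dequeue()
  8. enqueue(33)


enqueue(25) -> [25]
enqueue(50) -> [25, 50]
dequeue()->25, [50]
enqueue(14) -> [50, 14]
enqueue(20) -> [50, 14, 20]
enqueue(33) -> [50, 14, 20, 33]
dequeue()->50, [14, 20, 33]
enqueue(33) -> [14, 20, 33, 33]

Final queue: [14, 20, 33, 33]


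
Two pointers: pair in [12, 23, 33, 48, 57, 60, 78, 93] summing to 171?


lo=0(12)+hi=7(93)=105
lo=1(23)+hi=7(93)=116
lo=2(33)+hi=7(93)=126
lo=3(48)+hi=7(93)=141
lo=4(57)+hi=7(93)=150
lo=5(60)+hi=7(93)=153
lo=6(78)+hi=7(93)=171

Yes: 78+93=171


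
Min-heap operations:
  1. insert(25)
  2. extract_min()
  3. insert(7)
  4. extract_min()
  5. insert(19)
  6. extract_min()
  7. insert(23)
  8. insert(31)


insert(25) -> [25]
extract_min()->25, []
insert(7) -> [7]
extract_min()->7, []
insert(19) -> [19]
extract_min()->19, []
insert(23) -> [23]
insert(31) -> [23, 31]

Final heap: [23, 31]


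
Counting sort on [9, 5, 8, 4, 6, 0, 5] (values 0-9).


Input: [9, 5, 8, 4, 6, 0, 5]
Counts: [1, 0, 0, 0, 1, 2, 1, 0, 1, 1]

Sorted: [0, 4, 5, 5, 6, 8, 9]


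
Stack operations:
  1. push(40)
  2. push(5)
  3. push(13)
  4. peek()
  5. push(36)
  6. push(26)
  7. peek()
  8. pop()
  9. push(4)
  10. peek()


push(40) -> [40]
push(5) -> [40, 5]
push(13) -> [40, 5, 13]
peek()->13
push(36) -> [40, 5, 13, 36]
push(26) -> [40, 5, 13, 36, 26]
peek()->26
pop()->26, [40, 5, 13, 36]
push(4) -> [40, 5, 13, 36, 4]
peek()->4

Final stack: [40, 5, 13, 36, 4]


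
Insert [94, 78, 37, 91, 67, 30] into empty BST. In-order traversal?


Insert 94: root
Insert 78: L from 94
Insert 37: L from 94 -> L from 78
Insert 91: L from 94 -> R from 78
Insert 67: L from 94 -> L from 78 -> R from 37
Insert 30: L from 94 -> L from 78 -> L from 37

In-order: [30, 37, 67, 78, 91, 94]


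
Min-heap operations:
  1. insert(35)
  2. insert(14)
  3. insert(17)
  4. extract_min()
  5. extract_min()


insert(35) -> [35]
insert(14) -> [14, 35]
insert(17) -> [14, 35, 17]
extract_min()->14, [17, 35]
extract_min()->17, [35]

Final heap: [35]


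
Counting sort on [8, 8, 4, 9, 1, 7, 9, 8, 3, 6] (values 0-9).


Input: [8, 8, 4, 9, 1, 7, 9, 8, 3, 6]
Counts: [0, 1, 0, 1, 1, 0, 1, 1, 3, 2]

Sorted: [1, 3, 4, 6, 7, 8, 8, 8, 9, 9]


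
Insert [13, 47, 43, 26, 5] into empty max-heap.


Insert 13: [13]
Insert 47: [47, 13]
Insert 43: [47, 13, 43]
Insert 26: [47, 26, 43, 13]
Insert 5: [47, 26, 43, 13, 5]

Final heap: [47, 26, 43, 13, 5]


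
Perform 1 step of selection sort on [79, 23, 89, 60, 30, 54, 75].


Initial: [79, 23, 89, 60, 30, 54, 75]
Step 1: min=23 at 1
  Swap: [23, 79, 89, 60, 30, 54, 75]

After 1 step: [23, 79, 89, 60, 30, 54, 75]


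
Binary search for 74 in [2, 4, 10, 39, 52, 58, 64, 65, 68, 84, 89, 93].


Step 1: lo=0, hi=11, mid=5, val=58
Step 2: lo=6, hi=11, mid=8, val=68
Step 3: lo=9, hi=11, mid=10, val=89
Step 4: lo=9, hi=9, mid=9, val=84

Not found


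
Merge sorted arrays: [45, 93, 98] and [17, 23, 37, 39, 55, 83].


Take 17 from B
Take 23 from B
Take 37 from B
Take 39 from B
Take 45 from A
Take 55 from B
Take 83 from B

Merged: [17, 23, 37, 39, 45, 55, 83, 93, 98]


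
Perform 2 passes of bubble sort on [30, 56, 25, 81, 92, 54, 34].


Initial: [30, 56, 25, 81, 92, 54, 34]
Pass 1: [30, 25, 56, 81, 54, 34, 92] (3 swaps)
Pass 2: [25, 30, 56, 54, 34, 81, 92] (3 swaps)

After 2 passes: [25, 30, 56, 54, 34, 81, 92]


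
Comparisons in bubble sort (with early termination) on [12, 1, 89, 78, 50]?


Algorithm: bubble sort (with early termination)
Input: [12, 1, 89, 78, 50]
Sorted: [1, 12, 50, 78, 89]

9


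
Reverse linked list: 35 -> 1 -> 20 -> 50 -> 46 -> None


Step 1: curr=35, set curr.next=prev(None) | reversed so far: 35
Step 2: curr=1, set curr.next=prev(35) | reversed so far: 1 -> 35
Step 3: curr=20, set curr.next=prev(1) | reversed so far: 20 -> 1 -> 35
Step 4: curr=50, set curr.next=prev(20) | reversed so far: 50 -> 20 -> 1 -> 35
Step 5: curr=46, set curr.next=prev(50) | reversed so far: 46 -> 50 -> 20 -> 1 -> 35

46 -> 50 -> 20 -> 1 -> 35 -> None


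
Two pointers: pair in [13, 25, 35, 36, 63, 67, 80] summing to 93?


lo=0(13)+hi=6(80)=93

Yes: 13+80=93


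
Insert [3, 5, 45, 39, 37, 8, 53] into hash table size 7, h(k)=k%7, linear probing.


Insert 3: h=3 -> slot 3
Insert 5: h=5 -> slot 5
Insert 45: h=3, 1 probes -> slot 4
Insert 39: h=4, 2 probes -> slot 6
Insert 37: h=2 -> slot 2
Insert 8: h=1 -> slot 1
Insert 53: h=4, 3 probes -> slot 0

Table: [53, 8, 37, 3, 45, 5, 39]


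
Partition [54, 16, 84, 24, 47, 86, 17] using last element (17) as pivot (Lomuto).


Pivot: 17
  16 <= 17: swap -> [16, 54, 84, 24, 47, 86, 17]
Place pivot at 1: [16, 17, 84, 24, 47, 86, 54]

Partitioned: [16, 17, 84, 24, 47, 86, 54]


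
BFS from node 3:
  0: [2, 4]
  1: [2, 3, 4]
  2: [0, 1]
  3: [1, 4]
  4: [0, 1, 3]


Visit 3, enqueue [1, 4]
Visit 1, enqueue [2]
Visit 4, enqueue [0]
Visit 2, enqueue []
Visit 0, enqueue []

BFS order: [3, 1, 4, 2, 0]


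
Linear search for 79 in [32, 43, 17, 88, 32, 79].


i=0: 32!=79
i=1: 43!=79
i=2: 17!=79
i=3: 88!=79
i=4: 32!=79
i=5: 79==79 found!

Found at 5, 6 comps


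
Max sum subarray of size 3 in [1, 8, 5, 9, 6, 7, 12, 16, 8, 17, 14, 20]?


[0:3]: 14
[1:4]: 22
[2:5]: 20
[3:6]: 22
[4:7]: 25
[5:8]: 35
[6:9]: 36
[7:10]: 41
[8:11]: 39
[9:12]: 51

Max: 51 at [9:12]


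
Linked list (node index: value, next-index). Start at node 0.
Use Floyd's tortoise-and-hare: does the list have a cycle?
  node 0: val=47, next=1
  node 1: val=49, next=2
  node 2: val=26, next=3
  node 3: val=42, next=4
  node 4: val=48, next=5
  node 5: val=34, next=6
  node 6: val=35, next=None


Floyd's tortoise (slow, +1) and hare (fast, +2):
  init: slow=0, fast=0
  step 1: slow=1, fast=2
  step 2: slow=2, fast=4
  step 3: slow=3, fast=6
  step 4: fast -> None, no cycle

Cycle: no


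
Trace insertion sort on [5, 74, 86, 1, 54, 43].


Initial: [5, 74, 86, 1, 54, 43]
Insert 74: [5, 74, 86, 1, 54, 43]
Insert 86: [5, 74, 86, 1, 54, 43]
Insert 1: [1, 5, 74, 86, 54, 43]
Insert 54: [1, 5, 54, 74, 86, 43]
Insert 43: [1, 5, 43, 54, 74, 86]

Sorted: [1, 5, 43, 54, 74, 86]


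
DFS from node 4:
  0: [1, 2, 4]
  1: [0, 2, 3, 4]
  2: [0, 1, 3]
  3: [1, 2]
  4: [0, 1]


Visit 4, push [1, 0]
Visit 0, push [2, 1]
Visit 1, push [3, 2]
Visit 2, push [3]
Visit 3, push []

DFS order: [4, 0, 1, 2, 3]


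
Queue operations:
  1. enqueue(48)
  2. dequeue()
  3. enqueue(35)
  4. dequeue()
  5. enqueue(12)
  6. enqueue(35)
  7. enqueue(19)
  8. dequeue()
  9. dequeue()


enqueue(48) -> [48]
dequeue()->48, []
enqueue(35) -> [35]
dequeue()->35, []
enqueue(12) -> [12]
enqueue(35) -> [12, 35]
enqueue(19) -> [12, 35, 19]
dequeue()->12, [35, 19]
dequeue()->35, [19]

Final queue: [19]


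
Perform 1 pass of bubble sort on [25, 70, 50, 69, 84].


Initial: [25, 70, 50, 69, 84]
Pass 1: [25, 50, 69, 70, 84] (2 swaps)

After 1 pass: [25, 50, 69, 70, 84]


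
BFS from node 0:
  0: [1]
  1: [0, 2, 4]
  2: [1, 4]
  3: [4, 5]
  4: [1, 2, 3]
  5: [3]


Visit 0, enqueue [1]
Visit 1, enqueue [2, 4]
Visit 2, enqueue []
Visit 4, enqueue [3]
Visit 3, enqueue [5]
Visit 5, enqueue []

BFS order: [0, 1, 2, 4, 3, 5]


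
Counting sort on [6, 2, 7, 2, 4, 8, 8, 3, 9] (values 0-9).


Input: [6, 2, 7, 2, 4, 8, 8, 3, 9]
Counts: [0, 0, 2, 1, 1, 0, 1, 1, 2, 1]

Sorted: [2, 2, 3, 4, 6, 7, 8, 8, 9]


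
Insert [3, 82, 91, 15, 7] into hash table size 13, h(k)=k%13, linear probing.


Insert 3: h=3 -> slot 3
Insert 82: h=4 -> slot 4
Insert 91: h=0 -> slot 0
Insert 15: h=2 -> slot 2
Insert 7: h=7 -> slot 7

Table: [91, None, 15, 3, 82, None, None, 7, None, None, None, None, None]


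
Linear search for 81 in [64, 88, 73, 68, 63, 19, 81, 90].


i=0: 64!=81
i=1: 88!=81
i=2: 73!=81
i=3: 68!=81
i=4: 63!=81
i=5: 19!=81
i=6: 81==81 found!

Found at 6, 7 comps


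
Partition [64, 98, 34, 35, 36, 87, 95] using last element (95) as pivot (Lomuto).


Pivot: 95
  64 <= 95: advance i (no swap)
  34 <= 95: swap -> [64, 34, 98, 35, 36, 87, 95]
  35 <= 95: swap -> [64, 34, 35, 98, 36, 87, 95]
  36 <= 95: swap -> [64, 34, 35, 36, 98, 87, 95]
  87 <= 95: swap -> [64, 34, 35, 36, 87, 98, 95]
Place pivot at 5: [64, 34, 35, 36, 87, 95, 98]

Partitioned: [64, 34, 35, 36, 87, 95, 98]


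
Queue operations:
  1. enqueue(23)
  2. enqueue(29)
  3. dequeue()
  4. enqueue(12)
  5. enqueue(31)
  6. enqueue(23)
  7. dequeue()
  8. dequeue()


enqueue(23) -> [23]
enqueue(29) -> [23, 29]
dequeue()->23, [29]
enqueue(12) -> [29, 12]
enqueue(31) -> [29, 12, 31]
enqueue(23) -> [29, 12, 31, 23]
dequeue()->29, [12, 31, 23]
dequeue()->12, [31, 23]

Final queue: [31, 23]


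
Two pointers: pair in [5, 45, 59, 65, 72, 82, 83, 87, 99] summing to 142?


lo=0(5)+hi=8(99)=104
lo=1(45)+hi=8(99)=144
lo=1(45)+hi=7(87)=132
lo=2(59)+hi=7(87)=146
lo=2(59)+hi=6(83)=142

Yes: 59+83=142


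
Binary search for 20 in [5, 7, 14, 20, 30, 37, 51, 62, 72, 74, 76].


Step 1: lo=0, hi=10, mid=5, val=37
Step 2: lo=0, hi=4, mid=2, val=14
Step 3: lo=3, hi=4, mid=3, val=20

Found at index 3


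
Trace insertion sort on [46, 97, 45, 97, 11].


Initial: [46, 97, 45, 97, 11]
Insert 97: [46, 97, 45, 97, 11]
Insert 45: [45, 46, 97, 97, 11]
Insert 97: [45, 46, 97, 97, 11]
Insert 11: [11, 45, 46, 97, 97]

Sorted: [11, 45, 46, 97, 97]


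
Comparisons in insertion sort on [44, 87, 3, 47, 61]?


Algorithm: insertion sort
Input: [44, 87, 3, 47, 61]
Sorted: [3, 44, 47, 61, 87]

7


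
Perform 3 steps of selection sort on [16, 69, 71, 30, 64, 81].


Initial: [16, 69, 71, 30, 64, 81]
Step 1: min=16 at 0
  Swap: [16, 69, 71, 30, 64, 81]
Step 2: min=30 at 3
  Swap: [16, 30, 71, 69, 64, 81]
Step 3: min=64 at 4
  Swap: [16, 30, 64, 69, 71, 81]

After 3 steps: [16, 30, 64, 69, 71, 81]


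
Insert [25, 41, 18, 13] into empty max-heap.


Insert 25: [25]
Insert 41: [41, 25]
Insert 18: [41, 25, 18]
Insert 13: [41, 25, 18, 13]

Final heap: [41, 25, 18, 13]


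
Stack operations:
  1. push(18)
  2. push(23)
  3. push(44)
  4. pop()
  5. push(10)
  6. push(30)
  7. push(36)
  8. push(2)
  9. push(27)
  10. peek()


push(18) -> [18]
push(23) -> [18, 23]
push(44) -> [18, 23, 44]
pop()->44, [18, 23]
push(10) -> [18, 23, 10]
push(30) -> [18, 23, 10, 30]
push(36) -> [18, 23, 10, 30, 36]
push(2) -> [18, 23, 10, 30, 36, 2]
push(27) -> [18, 23, 10, 30, 36, 2, 27]
peek()->27

Final stack: [18, 23, 10, 30, 36, 2, 27]


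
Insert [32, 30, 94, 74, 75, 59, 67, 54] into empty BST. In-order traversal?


Insert 32: root
Insert 30: L from 32
Insert 94: R from 32
Insert 74: R from 32 -> L from 94
Insert 75: R from 32 -> L from 94 -> R from 74
Insert 59: R from 32 -> L from 94 -> L from 74
Insert 67: R from 32 -> L from 94 -> L from 74 -> R from 59
Insert 54: R from 32 -> L from 94 -> L from 74 -> L from 59

In-order: [30, 32, 54, 59, 67, 74, 75, 94]


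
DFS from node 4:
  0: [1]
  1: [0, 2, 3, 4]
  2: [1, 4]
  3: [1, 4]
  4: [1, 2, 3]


Visit 4, push [3, 2, 1]
Visit 1, push [3, 2, 0]
Visit 0, push []
Visit 2, push []
Visit 3, push []

DFS order: [4, 1, 0, 2, 3]


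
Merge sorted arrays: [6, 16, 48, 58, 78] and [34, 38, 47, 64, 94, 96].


Take 6 from A
Take 16 from A
Take 34 from B
Take 38 from B
Take 47 from B
Take 48 from A
Take 58 from A
Take 64 from B
Take 78 from A

Merged: [6, 16, 34, 38, 47, 48, 58, 64, 78, 94, 96]


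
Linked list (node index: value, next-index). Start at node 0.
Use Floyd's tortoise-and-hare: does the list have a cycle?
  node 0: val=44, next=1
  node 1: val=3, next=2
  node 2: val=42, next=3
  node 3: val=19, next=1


Floyd's tortoise (slow, +1) and hare (fast, +2):
  init: slow=0, fast=0
  step 1: slow=1, fast=2
  step 2: slow=2, fast=1
  step 3: slow=3, fast=3
  slow == fast at node 3: cycle detected

Cycle: yes


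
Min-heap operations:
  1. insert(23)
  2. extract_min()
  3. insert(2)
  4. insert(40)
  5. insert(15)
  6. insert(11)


insert(23) -> [23]
extract_min()->23, []
insert(2) -> [2]
insert(40) -> [2, 40]
insert(15) -> [2, 40, 15]
insert(11) -> [2, 11, 15, 40]

Final heap: [2, 11, 15, 40]


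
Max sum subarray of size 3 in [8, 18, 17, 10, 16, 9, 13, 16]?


[0:3]: 43
[1:4]: 45
[2:5]: 43
[3:6]: 35
[4:7]: 38
[5:8]: 38

Max: 45 at [1:4]


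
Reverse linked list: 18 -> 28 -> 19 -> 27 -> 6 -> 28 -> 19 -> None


Step 1: curr=18, set curr.next=prev(None) | reversed so far: 18
Step 2: curr=28, set curr.next=prev(18) | reversed so far: 28 -> 18
Step 3: curr=19, set curr.next=prev(28) | reversed so far: 19 -> 28 -> 18
Step 4: curr=27, set curr.next=prev(19) | reversed so far: 27 -> 19 -> 28 -> 18
Step 5: curr=6, set curr.next=prev(27) | reversed so far: 6 -> 27 -> 19 -> 28 -> 18
Step 6: curr=28, set curr.next=prev(6) | reversed so far: 28 -> 6 -> 27 -> 19 -> 28 -> 18
Step 7: curr=19, set curr.next=prev(28) | reversed so far: 19 -> 28 -> 6 -> 27 -> 19 -> 28 -> 18

19 -> 28 -> 6 -> 27 -> 19 -> 28 -> 18 -> None


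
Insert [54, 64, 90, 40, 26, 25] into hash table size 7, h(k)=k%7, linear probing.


Insert 54: h=5 -> slot 5
Insert 64: h=1 -> slot 1
Insert 90: h=6 -> slot 6
Insert 40: h=5, 2 probes -> slot 0
Insert 26: h=5, 4 probes -> slot 2
Insert 25: h=4 -> slot 4

Table: [40, 64, 26, None, 25, 54, 90]


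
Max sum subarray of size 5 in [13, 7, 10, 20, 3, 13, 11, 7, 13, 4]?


[0:5]: 53
[1:6]: 53
[2:7]: 57
[3:8]: 54
[4:9]: 47
[5:10]: 48

Max: 57 at [2:7]


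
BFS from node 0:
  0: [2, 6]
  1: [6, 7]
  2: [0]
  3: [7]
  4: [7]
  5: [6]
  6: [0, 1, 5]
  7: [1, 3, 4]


Visit 0, enqueue [2, 6]
Visit 2, enqueue []
Visit 6, enqueue [1, 5]
Visit 1, enqueue [7]
Visit 5, enqueue []
Visit 7, enqueue [3, 4]
Visit 3, enqueue []
Visit 4, enqueue []

BFS order: [0, 2, 6, 1, 5, 7, 3, 4]


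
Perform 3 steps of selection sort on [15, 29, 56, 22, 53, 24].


Initial: [15, 29, 56, 22, 53, 24]
Step 1: min=15 at 0
  Swap: [15, 29, 56, 22, 53, 24]
Step 2: min=22 at 3
  Swap: [15, 22, 56, 29, 53, 24]
Step 3: min=24 at 5
  Swap: [15, 22, 24, 29, 53, 56]

After 3 steps: [15, 22, 24, 29, 53, 56]


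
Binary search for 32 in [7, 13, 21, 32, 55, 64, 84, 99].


Step 1: lo=0, hi=7, mid=3, val=32

Found at index 3


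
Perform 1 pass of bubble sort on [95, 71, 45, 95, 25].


Initial: [95, 71, 45, 95, 25]
Pass 1: [71, 45, 95, 25, 95] (3 swaps)

After 1 pass: [71, 45, 95, 25, 95]


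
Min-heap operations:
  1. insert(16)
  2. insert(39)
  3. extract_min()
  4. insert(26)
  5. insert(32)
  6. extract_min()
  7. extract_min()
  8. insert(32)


insert(16) -> [16]
insert(39) -> [16, 39]
extract_min()->16, [39]
insert(26) -> [26, 39]
insert(32) -> [26, 39, 32]
extract_min()->26, [32, 39]
extract_min()->32, [39]
insert(32) -> [32, 39]

Final heap: [32, 39]


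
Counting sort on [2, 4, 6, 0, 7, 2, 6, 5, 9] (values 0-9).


Input: [2, 4, 6, 0, 7, 2, 6, 5, 9]
Counts: [1, 0, 2, 0, 1, 1, 2, 1, 0, 1]

Sorted: [0, 2, 2, 4, 5, 6, 6, 7, 9]


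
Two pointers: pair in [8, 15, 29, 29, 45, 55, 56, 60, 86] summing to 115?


lo=0(8)+hi=8(86)=94
lo=1(15)+hi=8(86)=101
lo=2(29)+hi=8(86)=115

Yes: 29+86=115


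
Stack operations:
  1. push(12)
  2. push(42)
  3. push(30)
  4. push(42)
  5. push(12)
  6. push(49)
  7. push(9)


push(12) -> [12]
push(42) -> [12, 42]
push(30) -> [12, 42, 30]
push(42) -> [12, 42, 30, 42]
push(12) -> [12, 42, 30, 42, 12]
push(49) -> [12, 42, 30, 42, 12, 49]
push(9) -> [12, 42, 30, 42, 12, 49, 9]

Final stack: [12, 42, 30, 42, 12, 49, 9]


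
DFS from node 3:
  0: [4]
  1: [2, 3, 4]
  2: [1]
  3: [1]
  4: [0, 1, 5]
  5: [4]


Visit 3, push [1]
Visit 1, push [4, 2]
Visit 2, push []
Visit 4, push [5, 0]
Visit 0, push []
Visit 5, push []

DFS order: [3, 1, 2, 4, 0, 5]


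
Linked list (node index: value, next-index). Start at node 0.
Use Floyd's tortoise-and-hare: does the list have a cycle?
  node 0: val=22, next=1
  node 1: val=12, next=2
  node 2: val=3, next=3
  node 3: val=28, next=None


Floyd's tortoise (slow, +1) and hare (fast, +2):
  init: slow=0, fast=0
  step 1: slow=1, fast=2
  step 2: fast 2->3->None, no cycle

Cycle: no


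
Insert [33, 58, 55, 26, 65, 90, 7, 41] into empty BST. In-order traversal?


Insert 33: root
Insert 58: R from 33
Insert 55: R from 33 -> L from 58
Insert 26: L from 33
Insert 65: R from 33 -> R from 58
Insert 90: R from 33 -> R from 58 -> R from 65
Insert 7: L from 33 -> L from 26
Insert 41: R from 33 -> L from 58 -> L from 55

In-order: [7, 26, 33, 41, 55, 58, 65, 90]


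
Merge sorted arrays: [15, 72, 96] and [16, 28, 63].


Take 15 from A
Take 16 from B
Take 28 from B
Take 63 from B

Merged: [15, 16, 28, 63, 72, 96]


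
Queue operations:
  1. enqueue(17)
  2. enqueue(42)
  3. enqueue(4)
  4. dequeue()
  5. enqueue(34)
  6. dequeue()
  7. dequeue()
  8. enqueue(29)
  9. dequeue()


enqueue(17) -> [17]
enqueue(42) -> [17, 42]
enqueue(4) -> [17, 42, 4]
dequeue()->17, [42, 4]
enqueue(34) -> [42, 4, 34]
dequeue()->42, [4, 34]
dequeue()->4, [34]
enqueue(29) -> [34, 29]
dequeue()->34, [29]

Final queue: [29]


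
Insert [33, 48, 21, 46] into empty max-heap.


Insert 33: [33]
Insert 48: [48, 33]
Insert 21: [48, 33, 21]
Insert 46: [48, 46, 21, 33]

Final heap: [48, 46, 21, 33]


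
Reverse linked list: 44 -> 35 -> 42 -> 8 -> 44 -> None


Step 1: curr=44, set curr.next=prev(None) | reversed so far: 44
Step 2: curr=35, set curr.next=prev(44) | reversed so far: 35 -> 44
Step 3: curr=42, set curr.next=prev(35) | reversed so far: 42 -> 35 -> 44
Step 4: curr=8, set curr.next=prev(42) | reversed so far: 8 -> 42 -> 35 -> 44
Step 5: curr=44, set curr.next=prev(8) | reversed so far: 44 -> 8 -> 42 -> 35 -> 44

44 -> 8 -> 42 -> 35 -> 44 -> None


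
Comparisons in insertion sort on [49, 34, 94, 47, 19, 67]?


Algorithm: insertion sort
Input: [49, 34, 94, 47, 19, 67]
Sorted: [19, 34, 47, 49, 67, 94]

11


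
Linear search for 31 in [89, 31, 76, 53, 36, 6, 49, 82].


i=0: 89!=31
i=1: 31==31 found!

Found at 1, 2 comps


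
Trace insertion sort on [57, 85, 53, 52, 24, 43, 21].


Initial: [57, 85, 53, 52, 24, 43, 21]
Insert 85: [57, 85, 53, 52, 24, 43, 21]
Insert 53: [53, 57, 85, 52, 24, 43, 21]
Insert 52: [52, 53, 57, 85, 24, 43, 21]
Insert 24: [24, 52, 53, 57, 85, 43, 21]
Insert 43: [24, 43, 52, 53, 57, 85, 21]
Insert 21: [21, 24, 43, 52, 53, 57, 85]

Sorted: [21, 24, 43, 52, 53, 57, 85]


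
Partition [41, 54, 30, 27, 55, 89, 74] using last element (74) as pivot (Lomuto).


Pivot: 74
  41 <= 74: advance i (no swap)
  54 <= 74: advance i (no swap)
  30 <= 74: advance i (no swap)
  27 <= 74: advance i (no swap)
  55 <= 74: advance i (no swap)
Place pivot at 5: [41, 54, 30, 27, 55, 74, 89]

Partitioned: [41, 54, 30, 27, 55, 74, 89]


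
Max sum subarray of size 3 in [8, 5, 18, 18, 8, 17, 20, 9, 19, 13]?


[0:3]: 31
[1:4]: 41
[2:5]: 44
[3:6]: 43
[4:7]: 45
[5:8]: 46
[6:9]: 48
[7:10]: 41

Max: 48 at [6:9]


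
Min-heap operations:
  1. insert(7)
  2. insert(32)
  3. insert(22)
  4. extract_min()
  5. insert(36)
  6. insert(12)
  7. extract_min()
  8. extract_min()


insert(7) -> [7]
insert(32) -> [7, 32]
insert(22) -> [7, 32, 22]
extract_min()->7, [22, 32]
insert(36) -> [22, 32, 36]
insert(12) -> [12, 22, 36, 32]
extract_min()->12, [22, 32, 36]
extract_min()->22, [32, 36]

Final heap: [32, 36]


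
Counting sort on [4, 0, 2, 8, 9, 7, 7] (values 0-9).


Input: [4, 0, 2, 8, 9, 7, 7]
Counts: [1, 0, 1, 0, 1, 0, 0, 2, 1, 1]

Sorted: [0, 2, 4, 7, 7, 8, 9]


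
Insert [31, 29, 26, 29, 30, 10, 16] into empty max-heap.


Insert 31: [31]
Insert 29: [31, 29]
Insert 26: [31, 29, 26]
Insert 29: [31, 29, 26, 29]
Insert 30: [31, 30, 26, 29, 29]
Insert 10: [31, 30, 26, 29, 29, 10]
Insert 16: [31, 30, 26, 29, 29, 10, 16]

Final heap: [31, 30, 26, 29, 29, 10, 16]


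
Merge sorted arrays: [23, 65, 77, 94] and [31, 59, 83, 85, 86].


Take 23 from A
Take 31 from B
Take 59 from B
Take 65 from A
Take 77 from A
Take 83 from B
Take 85 from B
Take 86 from B

Merged: [23, 31, 59, 65, 77, 83, 85, 86, 94]


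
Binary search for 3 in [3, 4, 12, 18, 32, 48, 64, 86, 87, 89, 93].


Step 1: lo=0, hi=10, mid=5, val=48
Step 2: lo=0, hi=4, mid=2, val=12
Step 3: lo=0, hi=1, mid=0, val=3

Found at index 0


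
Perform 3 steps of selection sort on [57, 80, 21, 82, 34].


Initial: [57, 80, 21, 82, 34]
Step 1: min=21 at 2
  Swap: [21, 80, 57, 82, 34]
Step 2: min=34 at 4
  Swap: [21, 34, 57, 82, 80]
Step 3: min=57 at 2
  Swap: [21, 34, 57, 82, 80]

After 3 steps: [21, 34, 57, 82, 80]


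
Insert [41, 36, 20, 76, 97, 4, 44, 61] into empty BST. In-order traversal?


Insert 41: root
Insert 36: L from 41
Insert 20: L from 41 -> L from 36
Insert 76: R from 41
Insert 97: R from 41 -> R from 76
Insert 4: L from 41 -> L from 36 -> L from 20
Insert 44: R from 41 -> L from 76
Insert 61: R from 41 -> L from 76 -> R from 44

In-order: [4, 20, 36, 41, 44, 61, 76, 97]


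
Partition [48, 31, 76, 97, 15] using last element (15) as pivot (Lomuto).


Pivot: 15
Place pivot at 0: [15, 31, 76, 97, 48]

Partitioned: [15, 31, 76, 97, 48]


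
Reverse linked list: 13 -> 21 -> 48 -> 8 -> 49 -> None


Step 1: curr=13, set curr.next=prev(None) | reversed so far: 13
Step 2: curr=21, set curr.next=prev(13) | reversed so far: 21 -> 13
Step 3: curr=48, set curr.next=prev(21) | reversed so far: 48 -> 21 -> 13
Step 4: curr=8, set curr.next=prev(48) | reversed so far: 8 -> 48 -> 21 -> 13
Step 5: curr=49, set curr.next=prev(8) | reversed so far: 49 -> 8 -> 48 -> 21 -> 13

49 -> 8 -> 48 -> 21 -> 13 -> None


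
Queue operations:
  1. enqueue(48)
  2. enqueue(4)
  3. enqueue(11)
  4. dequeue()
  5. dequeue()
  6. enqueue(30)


enqueue(48) -> [48]
enqueue(4) -> [48, 4]
enqueue(11) -> [48, 4, 11]
dequeue()->48, [4, 11]
dequeue()->4, [11]
enqueue(30) -> [11, 30]

Final queue: [11, 30]


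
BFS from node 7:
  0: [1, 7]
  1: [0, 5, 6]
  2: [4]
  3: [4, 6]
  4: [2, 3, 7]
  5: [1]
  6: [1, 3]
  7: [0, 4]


Visit 7, enqueue [0, 4]
Visit 0, enqueue [1]
Visit 4, enqueue [2, 3]
Visit 1, enqueue [5, 6]
Visit 2, enqueue []
Visit 3, enqueue []
Visit 5, enqueue []
Visit 6, enqueue []

BFS order: [7, 0, 4, 1, 2, 3, 5, 6]


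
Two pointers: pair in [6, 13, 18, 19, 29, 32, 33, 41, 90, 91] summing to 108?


lo=0(6)+hi=9(91)=97
lo=1(13)+hi=9(91)=104
lo=2(18)+hi=9(91)=109
lo=2(18)+hi=8(90)=108

Yes: 18+90=108


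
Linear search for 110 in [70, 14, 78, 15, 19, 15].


i=0: 70!=110
i=1: 14!=110
i=2: 78!=110
i=3: 15!=110
i=4: 19!=110
i=5: 15!=110

Not found, 6 comps


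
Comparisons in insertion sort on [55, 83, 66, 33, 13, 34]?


Algorithm: insertion sort
Input: [55, 83, 66, 33, 13, 34]
Sorted: [13, 33, 34, 55, 66, 83]

14


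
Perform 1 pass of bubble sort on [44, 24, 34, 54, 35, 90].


Initial: [44, 24, 34, 54, 35, 90]
Pass 1: [24, 34, 44, 35, 54, 90] (3 swaps)

After 1 pass: [24, 34, 44, 35, 54, 90]


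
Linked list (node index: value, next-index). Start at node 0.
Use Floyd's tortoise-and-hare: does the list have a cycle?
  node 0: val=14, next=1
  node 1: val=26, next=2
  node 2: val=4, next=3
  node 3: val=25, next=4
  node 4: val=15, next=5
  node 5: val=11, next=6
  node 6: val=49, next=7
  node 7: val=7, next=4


Floyd's tortoise (slow, +1) and hare (fast, +2):
  init: slow=0, fast=0
  step 1: slow=1, fast=2
  step 2: slow=2, fast=4
  step 3: slow=3, fast=6
  step 4: slow=4, fast=4
  slow == fast at node 4: cycle detected

Cycle: yes


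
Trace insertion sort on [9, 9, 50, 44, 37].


Initial: [9, 9, 50, 44, 37]
Insert 9: [9, 9, 50, 44, 37]
Insert 50: [9, 9, 50, 44, 37]
Insert 44: [9, 9, 44, 50, 37]
Insert 37: [9, 9, 37, 44, 50]

Sorted: [9, 9, 37, 44, 50]


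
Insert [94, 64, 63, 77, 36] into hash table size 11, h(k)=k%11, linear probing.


Insert 94: h=6 -> slot 6
Insert 64: h=9 -> slot 9
Insert 63: h=8 -> slot 8
Insert 77: h=0 -> slot 0
Insert 36: h=3 -> slot 3

Table: [77, None, None, 36, None, None, 94, None, 63, 64, None]


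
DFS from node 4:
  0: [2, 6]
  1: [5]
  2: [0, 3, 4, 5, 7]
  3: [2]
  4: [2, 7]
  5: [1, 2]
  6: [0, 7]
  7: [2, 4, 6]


Visit 4, push [7, 2]
Visit 2, push [7, 5, 3, 0]
Visit 0, push [6]
Visit 6, push [7]
Visit 7, push []
Visit 3, push []
Visit 5, push [1]
Visit 1, push []

DFS order: [4, 2, 0, 6, 7, 3, 5, 1]


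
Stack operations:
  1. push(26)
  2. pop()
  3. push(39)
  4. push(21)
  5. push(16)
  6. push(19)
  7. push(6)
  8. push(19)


push(26) -> [26]
pop()->26, []
push(39) -> [39]
push(21) -> [39, 21]
push(16) -> [39, 21, 16]
push(19) -> [39, 21, 16, 19]
push(6) -> [39, 21, 16, 19, 6]
push(19) -> [39, 21, 16, 19, 6, 19]

Final stack: [39, 21, 16, 19, 6, 19]


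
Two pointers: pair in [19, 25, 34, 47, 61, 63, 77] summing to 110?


lo=0(19)+hi=6(77)=96
lo=1(25)+hi=6(77)=102
lo=2(34)+hi=6(77)=111
lo=2(34)+hi=5(63)=97
lo=3(47)+hi=5(63)=110

Yes: 47+63=110


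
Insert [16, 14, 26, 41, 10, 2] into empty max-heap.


Insert 16: [16]
Insert 14: [16, 14]
Insert 26: [26, 14, 16]
Insert 41: [41, 26, 16, 14]
Insert 10: [41, 26, 16, 14, 10]
Insert 2: [41, 26, 16, 14, 10, 2]

Final heap: [41, 26, 16, 14, 10, 2]


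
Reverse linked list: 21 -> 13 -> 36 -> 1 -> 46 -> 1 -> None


Step 1: curr=21, set curr.next=prev(None) | reversed so far: 21
Step 2: curr=13, set curr.next=prev(21) | reversed so far: 13 -> 21
Step 3: curr=36, set curr.next=prev(13) | reversed so far: 36 -> 13 -> 21
Step 4: curr=1, set curr.next=prev(36) | reversed so far: 1 -> 36 -> 13 -> 21
Step 5: curr=46, set curr.next=prev(1) | reversed so far: 46 -> 1 -> 36 -> 13 -> 21
Step 6: curr=1, set curr.next=prev(46) | reversed so far: 1 -> 46 -> 1 -> 36 -> 13 -> 21

1 -> 46 -> 1 -> 36 -> 13 -> 21 -> None


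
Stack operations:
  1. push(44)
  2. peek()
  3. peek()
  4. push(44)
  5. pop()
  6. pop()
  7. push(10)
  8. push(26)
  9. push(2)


push(44) -> [44]
peek()->44
peek()->44
push(44) -> [44, 44]
pop()->44, [44]
pop()->44, []
push(10) -> [10]
push(26) -> [10, 26]
push(2) -> [10, 26, 2]

Final stack: [10, 26, 2]


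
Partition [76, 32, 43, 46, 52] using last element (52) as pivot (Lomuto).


Pivot: 52
  32 <= 52: swap -> [32, 76, 43, 46, 52]
  43 <= 52: swap -> [32, 43, 76, 46, 52]
  46 <= 52: swap -> [32, 43, 46, 76, 52]
Place pivot at 3: [32, 43, 46, 52, 76]

Partitioned: [32, 43, 46, 52, 76]


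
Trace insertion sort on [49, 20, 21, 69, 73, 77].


Initial: [49, 20, 21, 69, 73, 77]
Insert 20: [20, 49, 21, 69, 73, 77]
Insert 21: [20, 21, 49, 69, 73, 77]
Insert 69: [20, 21, 49, 69, 73, 77]
Insert 73: [20, 21, 49, 69, 73, 77]
Insert 77: [20, 21, 49, 69, 73, 77]

Sorted: [20, 21, 49, 69, 73, 77]


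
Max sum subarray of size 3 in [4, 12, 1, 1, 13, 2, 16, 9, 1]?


[0:3]: 17
[1:4]: 14
[2:5]: 15
[3:6]: 16
[4:7]: 31
[5:8]: 27
[6:9]: 26

Max: 31 at [4:7]


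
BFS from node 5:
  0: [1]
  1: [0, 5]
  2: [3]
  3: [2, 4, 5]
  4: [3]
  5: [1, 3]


Visit 5, enqueue [1, 3]
Visit 1, enqueue [0]
Visit 3, enqueue [2, 4]
Visit 0, enqueue []
Visit 2, enqueue []
Visit 4, enqueue []

BFS order: [5, 1, 3, 0, 2, 4]


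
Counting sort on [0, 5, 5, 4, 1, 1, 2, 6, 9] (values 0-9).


Input: [0, 5, 5, 4, 1, 1, 2, 6, 9]
Counts: [1, 2, 1, 0, 1, 2, 1, 0, 0, 1]

Sorted: [0, 1, 1, 2, 4, 5, 5, 6, 9]


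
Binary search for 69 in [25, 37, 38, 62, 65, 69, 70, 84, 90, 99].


Step 1: lo=0, hi=9, mid=4, val=65
Step 2: lo=5, hi=9, mid=7, val=84
Step 3: lo=5, hi=6, mid=5, val=69

Found at index 5


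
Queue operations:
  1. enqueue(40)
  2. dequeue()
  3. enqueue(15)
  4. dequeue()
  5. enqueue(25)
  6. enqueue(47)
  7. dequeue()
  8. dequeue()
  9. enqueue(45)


enqueue(40) -> [40]
dequeue()->40, []
enqueue(15) -> [15]
dequeue()->15, []
enqueue(25) -> [25]
enqueue(47) -> [25, 47]
dequeue()->25, [47]
dequeue()->47, []
enqueue(45) -> [45]

Final queue: [45]


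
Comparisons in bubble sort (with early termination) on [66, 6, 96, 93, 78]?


Algorithm: bubble sort (with early termination)
Input: [66, 6, 96, 93, 78]
Sorted: [6, 66, 78, 93, 96]

9


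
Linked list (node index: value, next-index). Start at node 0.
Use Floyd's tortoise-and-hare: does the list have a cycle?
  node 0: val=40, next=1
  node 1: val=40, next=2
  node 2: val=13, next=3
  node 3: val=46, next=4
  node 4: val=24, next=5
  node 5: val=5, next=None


Floyd's tortoise (slow, +1) and hare (fast, +2):
  init: slow=0, fast=0
  step 1: slow=1, fast=2
  step 2: slow=2, fast=4
  step 3: fast 4->5->None, no cycle

Cycle: no


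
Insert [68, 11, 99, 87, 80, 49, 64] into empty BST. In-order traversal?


Insert 68: root
Insert 11: L from 68
Insert 99: R from 68
Insert 87: R from 68 -> L from 99
Insert 80: R from 68 -> L from 99 -> L from 87
Insert 49: L from 68 -> R from 11
Insert 64: L from 68 -> R from 11 -> R from 49

In-order: [11, 49, 64, 68, 80, 87, 99]


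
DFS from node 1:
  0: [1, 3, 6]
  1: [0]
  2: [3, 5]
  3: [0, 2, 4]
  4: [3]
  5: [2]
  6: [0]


Visit 1, push [0]
Visit 0, push [6, 3]
Visit 3, push [4, 2]
Visit 2, push [5]
Visit 5, push []
Visit 4, push []
Visit 6, push []

DFS order: [1, 0, 3, 2, 5, 4, 6]


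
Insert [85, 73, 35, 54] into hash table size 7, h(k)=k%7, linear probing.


Insert 85: h=1 -> slot 1
Insert 73: h=3 -> slot 3
Insert 35: h=0 -> slot 0
Insert 54: h=5 -> slot 5

Table: [35, 85, None, 73, None, 54, None]


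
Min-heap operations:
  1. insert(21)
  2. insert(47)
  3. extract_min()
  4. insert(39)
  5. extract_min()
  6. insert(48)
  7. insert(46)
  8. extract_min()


insert(21) -> [21]
insert(47) -> [21, 47]
extract_min()->21, [47]
insert(39) -> [39, 47]
extract_min()->39, [47]
insert(48) -> [47, 48]
insert(46) -> [46, 48, 47]
extract_min()->46, [47, 48]

Final heap: [47, 48]


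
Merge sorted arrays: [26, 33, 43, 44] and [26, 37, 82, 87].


Take 26 from A
Take 26 from B
Take 33 from A
Take 37 from B
Take 43 from A
Take 44 from A

Merged: [26, 26, 33, 37, 43, 44, 82, 87]


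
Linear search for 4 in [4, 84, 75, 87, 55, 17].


i=0: 4==4 found!

Found at 0, 1 comps


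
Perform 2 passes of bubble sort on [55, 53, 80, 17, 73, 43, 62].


Initial: [55, 53, 80, 17, 73, 43, 62]
Pass 1: [53, 55, 17, 73, 43, 62, 80] (5 swaps)
Pass 2: [53, 17, 55, 43, 62, 73, 80] (3 swaps)

After 2 passes: [53, 17, 55, 43, 62, 73, 80]


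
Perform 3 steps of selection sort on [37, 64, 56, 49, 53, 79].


Initial: [37, 64, 56, 49, 53, 79]
Step 1: min=37 at 0
  Swap: [37, 64, 56, 49, 53, 79]
Step 2: min=49 at 3
  Swap: [37, 49, 56, 64, 53, 79]
Step 3: min=53 at 4
  Swap: [37, 49, 53, 64, 56, 79]

After 3 steps: [37, 49, 53, 64, 56, 79]


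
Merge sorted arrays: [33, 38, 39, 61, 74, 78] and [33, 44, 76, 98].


Take 33 from A
Take 33 from B
Take 38 from A
Take 39 from A
Take 44 from B
Take 61 from A
Take 74 from A
Take 76 from B
Take 78 from A

Merged: [33, 33, 38, 39, 44, 61, 74, 76, 78, 98]


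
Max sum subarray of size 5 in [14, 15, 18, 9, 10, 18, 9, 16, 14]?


[0:5]: 66
[1:6]: 70
[2:7]: 64
[3:8]: 62
[4:9]: 67

Max: 70 at [1:6]


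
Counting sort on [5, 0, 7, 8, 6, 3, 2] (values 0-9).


Input: [5, 0, 7, 8, 6, 3, 2]
Counts: [1, 0, 1, 1, 0, 1, 1, 1, 1, 0]

Sorted: [0, 2, 3, 5, 6, 7, 8]


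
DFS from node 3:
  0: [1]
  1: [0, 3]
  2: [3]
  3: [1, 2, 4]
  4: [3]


Visit 3, push [4, 2, 1]
Visit 1, push [0]
Visit 0, push []
Visit 2, push []
Visit 4, push []

DFS order: [3, 1, 0, 2, 4]


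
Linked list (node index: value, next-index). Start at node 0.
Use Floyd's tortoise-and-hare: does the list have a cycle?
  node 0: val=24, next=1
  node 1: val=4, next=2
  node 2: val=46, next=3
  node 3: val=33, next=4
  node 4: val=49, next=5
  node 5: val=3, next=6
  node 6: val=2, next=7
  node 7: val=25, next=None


Floyd's tortoise (slow, +1) and hare (fast, +2):
  init: slow=0, fast=0
  step 1: slow=1, fast=2
  step 2: slow=2, fast=4
  step 3: slow=3, fast=6
  step 4: fast 6->7->None, no cycle

Cycle: no


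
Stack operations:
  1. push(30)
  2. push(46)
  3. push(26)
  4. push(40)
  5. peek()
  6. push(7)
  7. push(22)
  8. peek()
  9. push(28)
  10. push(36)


push(30) -> [30]
push(46) -> [30, 46]
push(26) -> [30, 46, 26]
push(40) -> [30, 46, 26, 40]
peek()->40
push(7) -> [30, 46, 26, 40, 7]
push(22) -> [30, 46, 26, 40, 7, 22]
peek()->22
push(28) -> [30, 46, 26, 40, 7, 22, 28]
push(36) -> [30, 46, 26, 40, 7, 22, 28, 36]

Final stack: [30, 46, 26, 40, 7, 22, 28, 36]


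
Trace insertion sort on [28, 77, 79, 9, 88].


Initial: [28, 77, 79, 9, 88]
Insert 77: [28, 77, 79, 9, 88]
Insert 79: [28, 77, 79, 9, 88]
Insert 9: [9, 28, 77, 79, 88]
Insert 88: [9, 28, 77, 79, 88]

Sorted: [9, 28, 77, 79, 88]


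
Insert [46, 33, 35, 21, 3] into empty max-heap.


Insert 46: [46]
Insert 33: [46, 33]
Insert 35: [46, 33, 35]
Insert 21: [46, 33, 35, 21]
Insert 3: [46, 33, 35, 21, 3]

Final heap: [46, 33, 35, 21, 3]


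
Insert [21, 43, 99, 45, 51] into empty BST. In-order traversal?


Insert 21: root
Insert 43: R from 21
Insert 99: R from 21 -> R from 43
Insert 45: R from 21 -> R from 43 -> L from 99
Insert 51: R from 21 -> R from 43 -> L from 99 -> R from 45

In-order: [21, 43, 45, 51, 99]


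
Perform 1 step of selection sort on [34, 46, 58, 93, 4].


Initial: [34, 46, 58, 93, 4]
Step 1: min=4 at 4
  Swap: [4, 46, 58, 93, 34]

After 1 step: [4, 46, 58, 93, 34]


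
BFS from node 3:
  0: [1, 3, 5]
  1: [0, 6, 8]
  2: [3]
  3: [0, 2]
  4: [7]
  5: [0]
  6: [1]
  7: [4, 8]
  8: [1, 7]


Visit 3, enqueue [0, 2]
Visit 0, enqueue [1, 5]
Visit 2, enqueue []
Visit 1, enqueue [6, 8]
Visit 5, enqueue []
Visit 6, enqueue []
Visit 8, enqueue [7]
Visit 7, enqueue [4]
Visit 4, enqueue []

BFS order: [3, 0, 2, 1, 5, 6, 8, 7, 4]


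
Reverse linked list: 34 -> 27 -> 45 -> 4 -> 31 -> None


Step 1: curr=34, set curr.next=prev(None) | reversed so far: 34
Step 2: curr=27, set curr.next=prev(34) | reversed so far: 27 -> 34
Step 3: curr=45, set curr.next=prev(27) | reversed so far: 45 -> 27 -> 34
Step 4: curr=4, set curr.next=prev(45) | reversed so far: 4 -> 45 -> 27 -> 34
Step 5: curr=31, set curr.next=prev(4) | reversed so far: 31 -> 4 -> 45 -> 27 -> 34

31 -> 4 -> 45 -> 27 -> 34 -> None


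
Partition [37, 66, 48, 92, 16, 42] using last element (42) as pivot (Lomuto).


Pivot: 42
  37 <= 42: advance i (no swap)
  16 <= 42: swap -> [37, 16, 48, 92, 66, 42]
Place pivot at 2: [37, 16, 42, 92, 66, 48]

Partitioned: [37, 16, 42, 92, 66, 48]


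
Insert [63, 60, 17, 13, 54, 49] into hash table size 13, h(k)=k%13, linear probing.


Insert 63: h=11 -> slot 11
Insert 60: h=8 -> slot 8
Insert 17: h=4 -> slot 4
Insert 13: h=0 -> slot 0
Insert 54: h=2 -> slot 2
Insert 49: h=10 -> slot 10

Table: [13, None, 54, None, 17, None, None, None, 60, None, 49, 63, None]


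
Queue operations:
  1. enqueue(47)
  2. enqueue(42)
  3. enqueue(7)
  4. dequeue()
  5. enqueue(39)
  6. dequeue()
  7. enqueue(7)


enqueue(47) -> [47]
enqueue(42) -> [47, 42]
enqueue(7) -> [47, 42, 7]
dequeue()->47, [42, 7]
enqueue(39) -> [42, 7, 39]
dequeue()->42, [7, 39]
enqueue(7) -> [7, 39, 7]

Final queue: [7, 39, 7]


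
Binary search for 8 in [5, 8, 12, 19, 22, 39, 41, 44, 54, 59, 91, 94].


Step 1: lo=0, hi=11, mid=5, val=39
Step 2: lo=0, hi=4, mid=2, val=12
Step 3: lo=0, hi=1, mid=0, val=5
Step 4: lo=1, hi=1, mid=1, val=8

Found at index 1


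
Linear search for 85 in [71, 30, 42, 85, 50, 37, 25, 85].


i=0: 71!=85
i=1: 30!=85
i=2: 42!=85
i=3: 85==85 found!

Found at 3, 4 comps


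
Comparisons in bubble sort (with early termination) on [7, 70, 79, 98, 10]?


Algorithm: bubble sort (with early termination)
Input: [7, 70, 79, 98, 10]
Sorted: [7, 10, 70, 79, 98]

10


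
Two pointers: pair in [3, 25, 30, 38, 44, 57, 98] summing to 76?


lo=0(3)+hi=6(98)=101
lo=0(3)+hi=5(57)=60
lo=1(25)+hi=5(57)=82
lo=1(25)+hi=4(44)=69
lo=2(30)+hi=4(44)=74
lo=3(38)+hi=4(44)=82

No pair found


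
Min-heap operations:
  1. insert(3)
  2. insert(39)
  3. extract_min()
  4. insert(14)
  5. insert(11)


insert(3) -> [3]
insert(39) -> [3, 39]
extract_min()->3, [39]
insert(14) -> [14, 39]
insert(11) -> [11, 39, 14]

Final heap: [11, 39, 14]


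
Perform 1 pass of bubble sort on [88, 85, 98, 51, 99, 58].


Initial: [88, 85, 98, 51, 99, 58]
Pass 1: [85, 88, 51, 98, 58, 99] (3 swaps)

After 1 pass: [85, 88, 51, 98, 58, 99]


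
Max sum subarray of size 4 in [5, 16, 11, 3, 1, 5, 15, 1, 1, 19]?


[0:4]: 35
[1:5]: 31
[2:6]: 20
[3:7]: 24
[4:8]: 22
[5:9]: 22
[6:10]: 36

Max: 36 at [6:10]


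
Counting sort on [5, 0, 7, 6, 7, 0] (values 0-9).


Input: [5, 0, 7, 6, 7, 0]
Counts: [2, 0, 0, 0, 0, 1, 1, 2, 0, 0]

Sorted: [0, 0, 5, 6, 7, 7]
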